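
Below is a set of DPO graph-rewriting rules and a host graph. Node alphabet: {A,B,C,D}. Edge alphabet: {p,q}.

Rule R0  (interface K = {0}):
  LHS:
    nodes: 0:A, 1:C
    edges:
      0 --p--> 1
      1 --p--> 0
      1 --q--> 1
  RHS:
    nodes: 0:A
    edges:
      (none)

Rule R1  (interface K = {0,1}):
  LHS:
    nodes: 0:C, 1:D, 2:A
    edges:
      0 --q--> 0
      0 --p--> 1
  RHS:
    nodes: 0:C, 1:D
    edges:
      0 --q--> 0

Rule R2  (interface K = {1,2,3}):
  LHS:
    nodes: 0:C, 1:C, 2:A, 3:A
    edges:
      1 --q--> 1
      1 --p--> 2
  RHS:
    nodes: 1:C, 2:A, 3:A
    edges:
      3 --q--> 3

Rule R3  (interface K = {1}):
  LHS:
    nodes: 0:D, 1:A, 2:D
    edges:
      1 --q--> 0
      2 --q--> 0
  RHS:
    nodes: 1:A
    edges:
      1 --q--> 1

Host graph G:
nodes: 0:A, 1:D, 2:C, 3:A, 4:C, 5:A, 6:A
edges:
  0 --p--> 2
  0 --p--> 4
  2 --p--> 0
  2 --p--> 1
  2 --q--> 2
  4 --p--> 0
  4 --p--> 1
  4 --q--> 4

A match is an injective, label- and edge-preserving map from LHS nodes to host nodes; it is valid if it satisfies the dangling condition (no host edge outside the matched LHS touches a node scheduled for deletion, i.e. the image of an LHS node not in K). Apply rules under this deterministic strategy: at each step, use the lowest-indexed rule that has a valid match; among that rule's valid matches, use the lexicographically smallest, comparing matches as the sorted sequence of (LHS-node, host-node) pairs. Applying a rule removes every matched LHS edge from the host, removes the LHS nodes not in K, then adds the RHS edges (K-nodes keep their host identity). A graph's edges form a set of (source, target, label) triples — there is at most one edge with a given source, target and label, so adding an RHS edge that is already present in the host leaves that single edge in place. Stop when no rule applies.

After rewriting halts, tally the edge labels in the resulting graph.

[0] host  ⇒  7 nodes, 8 edges  {0-p->2 0-p->4 2-p->0 2-p->1 2-q->2 4-p->0 4-p->1 4-q->4}
[1] R1 @ {0↦2, 1↦1, 2↦3}  ⇒  6 nodes, 7 edges  {0-p->2 0-p->4 2-p->0 2-q->2 4-p->0 4-p->1 4-q->4}
[2] R0 @ {0↦0, 1↦2}  ⇒  5 nodes, 4 edges  {0-p->4 4-p->0 4-p->1 4-q->4}
[3] R1 @ {0↦4, 1↦1, 2↦5}  ⇒  4 nodes, 3 edges  {0-p->4 4-p->0 4-q->4}
[4] R0 @ {0↦0, 1↦4}  ⇒  3 nodes, 0 edges  {∅}
normal form: no rule applies after step 4
NF edges: []

Answer: (no edges)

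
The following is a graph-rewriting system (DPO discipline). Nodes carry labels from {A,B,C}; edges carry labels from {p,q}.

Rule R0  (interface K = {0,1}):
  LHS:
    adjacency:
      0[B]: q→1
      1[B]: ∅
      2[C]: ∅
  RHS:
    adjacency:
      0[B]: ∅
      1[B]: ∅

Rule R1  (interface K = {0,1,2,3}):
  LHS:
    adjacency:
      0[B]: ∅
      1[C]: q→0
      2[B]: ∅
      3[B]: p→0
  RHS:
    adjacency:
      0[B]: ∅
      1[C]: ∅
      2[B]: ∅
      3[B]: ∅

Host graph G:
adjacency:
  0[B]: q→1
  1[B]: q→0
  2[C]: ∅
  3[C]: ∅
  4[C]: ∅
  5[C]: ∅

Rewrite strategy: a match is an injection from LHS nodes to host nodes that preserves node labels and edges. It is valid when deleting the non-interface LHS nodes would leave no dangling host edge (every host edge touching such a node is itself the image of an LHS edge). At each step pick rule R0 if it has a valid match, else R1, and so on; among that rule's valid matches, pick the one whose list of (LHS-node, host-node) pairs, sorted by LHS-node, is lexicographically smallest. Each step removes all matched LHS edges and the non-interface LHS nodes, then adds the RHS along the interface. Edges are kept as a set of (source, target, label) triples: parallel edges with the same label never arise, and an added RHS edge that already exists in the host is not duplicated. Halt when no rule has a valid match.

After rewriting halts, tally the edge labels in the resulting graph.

initial: |V|=6 |E|=2  E = 0-q->1 1-q->0
step 1: apply R0 at {0↦0, 1↦1, 2↦2}  → |V|=5 |E|=1  E = 1-q->0
step 2: apply R0 at {0↦1, 1↦0, 2↦3}  → |V|=4 |E|=0  E = ∅
halt: no rule applies after step 2
NF edges: []

Answer: (no edges)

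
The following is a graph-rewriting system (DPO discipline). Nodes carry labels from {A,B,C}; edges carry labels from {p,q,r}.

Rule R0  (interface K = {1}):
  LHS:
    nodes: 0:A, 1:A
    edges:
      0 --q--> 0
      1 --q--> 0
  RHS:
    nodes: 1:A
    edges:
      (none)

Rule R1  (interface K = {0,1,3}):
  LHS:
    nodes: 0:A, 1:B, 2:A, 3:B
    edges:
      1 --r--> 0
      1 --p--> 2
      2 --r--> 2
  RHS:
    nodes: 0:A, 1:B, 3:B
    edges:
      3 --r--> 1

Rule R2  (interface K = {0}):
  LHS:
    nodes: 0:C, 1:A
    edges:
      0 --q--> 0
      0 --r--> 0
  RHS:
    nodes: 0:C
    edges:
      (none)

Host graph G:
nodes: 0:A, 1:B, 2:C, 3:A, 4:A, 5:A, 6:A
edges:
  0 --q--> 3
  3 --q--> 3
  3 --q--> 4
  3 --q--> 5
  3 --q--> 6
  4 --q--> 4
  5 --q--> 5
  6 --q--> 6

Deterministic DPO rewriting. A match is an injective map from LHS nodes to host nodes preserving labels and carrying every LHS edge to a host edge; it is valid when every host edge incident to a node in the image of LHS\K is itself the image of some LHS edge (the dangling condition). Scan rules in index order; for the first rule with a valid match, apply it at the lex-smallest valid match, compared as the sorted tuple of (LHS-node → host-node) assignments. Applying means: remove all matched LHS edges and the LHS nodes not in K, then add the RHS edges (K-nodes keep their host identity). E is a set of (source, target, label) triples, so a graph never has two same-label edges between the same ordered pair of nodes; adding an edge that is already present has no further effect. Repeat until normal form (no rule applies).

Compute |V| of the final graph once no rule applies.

start.  V:7 E:8  edges: 0-q->3 3-q->3 3-q->4 3-q->5 3-q->6 4-q->4 5-q->5 6-q->6
1. fire R0 via {0↦4, 1↦3}  →  V:6 E:6  edges: 0-q->3 3-q->3 3-q->5 3-q->6 5-q->5 6-q->6
2. fire R0 via {0↦5, 1↦3}  →  V:5 E:4  edges: 0-q->3 3-q->3 3-q->6 6-q->6
3. fire R0 via {0↦6, 1↦3}  →  V:4 E:2  edges: 0-q->3 3-q->3
4. fire R0 via {0↦3, 1↦0}  →  V:3 E:0  edges: ∅
final graph: no rule applies after step 4
NF nodes: {0:A, 1:B, 2:C}

Answer: 3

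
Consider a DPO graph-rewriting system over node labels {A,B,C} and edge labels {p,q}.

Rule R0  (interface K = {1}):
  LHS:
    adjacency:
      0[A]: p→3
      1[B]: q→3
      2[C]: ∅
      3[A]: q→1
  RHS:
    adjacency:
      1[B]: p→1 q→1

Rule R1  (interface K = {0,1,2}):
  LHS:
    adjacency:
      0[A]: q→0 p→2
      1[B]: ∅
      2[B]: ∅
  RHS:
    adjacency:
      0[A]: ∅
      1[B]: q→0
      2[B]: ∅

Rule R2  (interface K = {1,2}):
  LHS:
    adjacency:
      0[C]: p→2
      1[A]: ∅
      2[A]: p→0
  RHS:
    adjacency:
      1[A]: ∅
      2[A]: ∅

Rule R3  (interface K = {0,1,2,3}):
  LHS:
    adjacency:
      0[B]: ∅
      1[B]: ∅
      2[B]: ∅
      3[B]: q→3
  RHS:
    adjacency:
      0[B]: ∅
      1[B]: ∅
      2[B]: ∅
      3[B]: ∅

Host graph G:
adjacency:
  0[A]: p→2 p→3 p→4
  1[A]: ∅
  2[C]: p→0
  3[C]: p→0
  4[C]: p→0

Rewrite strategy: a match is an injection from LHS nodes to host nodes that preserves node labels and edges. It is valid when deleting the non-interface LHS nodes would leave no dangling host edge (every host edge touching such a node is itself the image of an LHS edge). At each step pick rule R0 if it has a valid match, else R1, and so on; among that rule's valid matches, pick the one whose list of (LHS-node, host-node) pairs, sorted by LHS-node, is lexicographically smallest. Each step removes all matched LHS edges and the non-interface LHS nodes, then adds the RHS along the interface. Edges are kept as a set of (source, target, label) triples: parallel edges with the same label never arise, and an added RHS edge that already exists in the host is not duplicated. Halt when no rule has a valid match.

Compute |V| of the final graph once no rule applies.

[0] host  ⇒  5 nodes, 6 edges  {0-p->2 0-p->3 0-p->4 2-p->0 3-p->0 4-p->0}
[1] R2 @ {0↦2, 1↦1, 2↦0}  ⇒  4 nodes, 4 edges  {0-p->3 0-p->4 3-p->0 4-p->0}
[2] R2 @ {0↦3, 1↦1, 2↦0}  ⇒  3 nodes, 2 edges  {0-p->4 4-p->0}
[3] R2 @ {0↦4, 1↦1, 2↦0}  ⇒  2 nodes, 0 edges  {∅}
final graph: no rule applies after step 3
NF nodes: {0:A, 1:A}

Answer: 2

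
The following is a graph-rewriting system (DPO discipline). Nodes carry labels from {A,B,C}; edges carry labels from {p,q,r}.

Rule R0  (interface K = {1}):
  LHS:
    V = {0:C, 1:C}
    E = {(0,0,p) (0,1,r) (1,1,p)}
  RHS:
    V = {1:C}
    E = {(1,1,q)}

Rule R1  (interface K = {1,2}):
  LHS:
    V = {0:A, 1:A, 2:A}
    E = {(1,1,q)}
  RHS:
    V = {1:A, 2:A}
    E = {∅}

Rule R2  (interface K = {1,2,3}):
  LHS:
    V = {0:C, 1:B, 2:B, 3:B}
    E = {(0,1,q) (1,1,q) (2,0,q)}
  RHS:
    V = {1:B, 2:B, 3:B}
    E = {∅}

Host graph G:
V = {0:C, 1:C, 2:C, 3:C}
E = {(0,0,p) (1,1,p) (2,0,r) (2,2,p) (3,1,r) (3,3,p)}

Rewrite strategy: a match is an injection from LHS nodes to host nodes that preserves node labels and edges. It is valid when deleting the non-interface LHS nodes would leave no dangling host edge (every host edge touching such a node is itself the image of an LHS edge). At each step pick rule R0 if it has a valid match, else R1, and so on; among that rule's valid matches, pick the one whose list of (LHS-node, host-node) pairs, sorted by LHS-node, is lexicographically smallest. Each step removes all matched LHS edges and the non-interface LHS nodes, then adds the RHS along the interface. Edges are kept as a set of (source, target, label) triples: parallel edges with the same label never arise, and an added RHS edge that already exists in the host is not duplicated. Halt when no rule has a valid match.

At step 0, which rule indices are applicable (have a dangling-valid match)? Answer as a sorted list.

Answer: [R0]

Steps:
R0: 2 valid matches — {0↦2, 1↦0}, {0↦3, 1↦1}
R1: no valid match — LHS pattern not found
R2: no valid match — LHS pattern not found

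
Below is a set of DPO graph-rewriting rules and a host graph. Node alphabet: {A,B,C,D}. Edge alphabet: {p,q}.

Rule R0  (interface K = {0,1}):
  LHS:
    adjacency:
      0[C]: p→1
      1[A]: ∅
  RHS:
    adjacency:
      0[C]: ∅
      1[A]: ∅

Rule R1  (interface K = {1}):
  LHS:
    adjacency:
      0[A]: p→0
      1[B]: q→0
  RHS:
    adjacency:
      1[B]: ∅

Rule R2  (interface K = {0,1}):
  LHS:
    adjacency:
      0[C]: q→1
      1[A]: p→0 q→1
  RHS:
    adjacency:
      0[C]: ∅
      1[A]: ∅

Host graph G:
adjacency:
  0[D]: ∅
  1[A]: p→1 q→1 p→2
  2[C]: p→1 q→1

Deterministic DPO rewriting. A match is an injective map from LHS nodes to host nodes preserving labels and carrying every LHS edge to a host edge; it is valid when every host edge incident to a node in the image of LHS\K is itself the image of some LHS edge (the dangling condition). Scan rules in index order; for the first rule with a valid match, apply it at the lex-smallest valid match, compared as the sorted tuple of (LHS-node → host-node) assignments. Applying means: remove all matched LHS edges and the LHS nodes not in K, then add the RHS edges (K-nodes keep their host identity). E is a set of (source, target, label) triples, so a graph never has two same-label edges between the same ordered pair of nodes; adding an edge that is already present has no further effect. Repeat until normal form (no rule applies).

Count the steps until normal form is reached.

[0] host  ⇒  3 nodes, 5 edges  {1-p->1 1-q->1 1-p->2 2-p->1 2-q->1}
[1] R0 @ {0↦2, 1↦1}  ⇒  3 nodes, 4 edges  {1-p->1 1-q->1 1-p->2 2-q->1}
[2] R2 @ {0↦2, 1↦1}  ⇒  3 nodes, 1 edges  {1-p->1}
final graph: no rule applies after step 2

Answer: 2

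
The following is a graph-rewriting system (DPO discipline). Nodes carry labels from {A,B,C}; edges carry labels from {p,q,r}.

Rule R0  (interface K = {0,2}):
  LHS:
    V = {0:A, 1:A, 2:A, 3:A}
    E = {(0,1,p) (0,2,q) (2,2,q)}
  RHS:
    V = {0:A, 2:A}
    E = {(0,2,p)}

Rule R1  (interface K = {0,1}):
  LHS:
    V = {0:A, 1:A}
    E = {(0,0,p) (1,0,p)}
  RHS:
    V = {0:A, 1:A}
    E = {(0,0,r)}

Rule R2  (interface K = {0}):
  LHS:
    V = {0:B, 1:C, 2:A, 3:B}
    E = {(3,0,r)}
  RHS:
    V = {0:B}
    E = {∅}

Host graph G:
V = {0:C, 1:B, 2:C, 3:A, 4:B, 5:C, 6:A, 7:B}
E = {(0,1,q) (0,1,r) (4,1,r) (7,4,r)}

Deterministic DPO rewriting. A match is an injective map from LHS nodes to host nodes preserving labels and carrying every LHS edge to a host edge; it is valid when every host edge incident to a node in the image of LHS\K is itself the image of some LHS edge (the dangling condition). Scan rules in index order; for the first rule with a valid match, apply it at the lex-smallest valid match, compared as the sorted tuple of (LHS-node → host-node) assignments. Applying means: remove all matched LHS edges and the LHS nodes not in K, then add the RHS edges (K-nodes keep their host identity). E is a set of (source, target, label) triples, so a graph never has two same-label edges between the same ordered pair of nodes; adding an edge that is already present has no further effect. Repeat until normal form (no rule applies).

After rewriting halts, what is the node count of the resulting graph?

initial: |V|=8 |E|=4  E = 0-q->1 0-r->1 4-r->1 7-r->4
step 1: apply R2 at {0↦4, 1↦2, 2↦3, 3↦7}  → |V|=5 |E|=3  E = 0-q->1 0-r->1 4-r->1
step 2: apply R2 at {0↦1, 1↦5, 2↦6, 3↦4}  → |V|=2 |E|=2  E = 0-q->1 0-r->1
halt: no rule applies after step 2
NF nodes: {0:C, 1:B}

Answer: 2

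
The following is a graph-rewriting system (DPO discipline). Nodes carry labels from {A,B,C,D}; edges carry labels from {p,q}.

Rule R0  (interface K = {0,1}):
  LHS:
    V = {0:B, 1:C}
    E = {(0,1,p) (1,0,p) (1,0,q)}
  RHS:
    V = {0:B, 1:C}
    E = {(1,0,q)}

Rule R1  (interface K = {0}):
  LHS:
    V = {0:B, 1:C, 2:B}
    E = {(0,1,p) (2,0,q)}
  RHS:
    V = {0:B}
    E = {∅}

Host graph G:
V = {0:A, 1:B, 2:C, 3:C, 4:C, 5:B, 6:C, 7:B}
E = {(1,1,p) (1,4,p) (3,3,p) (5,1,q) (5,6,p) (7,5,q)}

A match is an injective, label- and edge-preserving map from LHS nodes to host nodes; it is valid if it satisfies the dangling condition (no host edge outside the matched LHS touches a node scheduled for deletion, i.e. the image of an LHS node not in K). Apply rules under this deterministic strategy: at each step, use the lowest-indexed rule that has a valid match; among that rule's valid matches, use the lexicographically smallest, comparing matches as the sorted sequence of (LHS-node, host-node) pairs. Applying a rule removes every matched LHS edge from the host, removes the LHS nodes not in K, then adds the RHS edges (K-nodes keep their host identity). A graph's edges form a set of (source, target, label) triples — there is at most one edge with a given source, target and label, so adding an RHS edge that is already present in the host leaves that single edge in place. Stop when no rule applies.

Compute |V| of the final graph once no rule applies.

Answer: 4

Derivation:
initial: |V|=8 |E|=6  E = 1-p->1 1-p->4 3-p->3 5-q->1 5-p->6 7-q->5
step 1: apply R1 at {0↦5, 1↦6, 2↦7}  → |V|=6 |E|=4  E = 1-p->1 1-p->4 3-p->3 5-q->1
step 2: apply R1 at {0↦1, 1↦4, 2↦5}  → |V|=4 |E|=2  E = 1-p->1 3-p->3
normal form: no rule applies after step 2
NF nodes: {0:A, 1:B, 2:C, 3:C}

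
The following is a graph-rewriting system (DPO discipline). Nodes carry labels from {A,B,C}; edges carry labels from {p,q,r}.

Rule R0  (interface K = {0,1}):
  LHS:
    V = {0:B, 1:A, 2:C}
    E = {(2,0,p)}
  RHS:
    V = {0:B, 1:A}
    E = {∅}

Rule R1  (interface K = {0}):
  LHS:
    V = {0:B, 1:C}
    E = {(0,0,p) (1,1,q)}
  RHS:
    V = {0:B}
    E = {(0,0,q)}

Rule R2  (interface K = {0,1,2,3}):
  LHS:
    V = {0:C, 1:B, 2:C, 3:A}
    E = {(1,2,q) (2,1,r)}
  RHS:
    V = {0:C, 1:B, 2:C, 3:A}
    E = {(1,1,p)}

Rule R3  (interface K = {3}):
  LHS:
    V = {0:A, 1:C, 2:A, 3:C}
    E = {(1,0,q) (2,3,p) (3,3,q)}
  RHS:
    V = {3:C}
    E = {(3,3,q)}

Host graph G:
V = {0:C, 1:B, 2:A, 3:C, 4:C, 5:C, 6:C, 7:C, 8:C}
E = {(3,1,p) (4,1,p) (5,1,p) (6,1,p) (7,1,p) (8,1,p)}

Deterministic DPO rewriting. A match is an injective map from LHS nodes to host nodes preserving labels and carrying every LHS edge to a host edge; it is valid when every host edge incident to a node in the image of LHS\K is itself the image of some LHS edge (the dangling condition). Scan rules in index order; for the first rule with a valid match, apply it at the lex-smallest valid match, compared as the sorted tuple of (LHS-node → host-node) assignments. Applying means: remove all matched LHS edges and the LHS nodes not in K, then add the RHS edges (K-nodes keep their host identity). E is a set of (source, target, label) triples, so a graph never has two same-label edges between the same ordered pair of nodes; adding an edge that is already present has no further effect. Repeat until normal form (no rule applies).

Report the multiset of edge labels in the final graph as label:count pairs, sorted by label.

start.  V:9 E:6  edges: 3-p->1 4-p->1 5-p->1 6-p->1 7-p->1 8-p->1
1. fire R0 via {0↦1, 1↦2, 2↦3}  →  V:8 E:5  edges: 4-p->1 5-p->1 6-p->1 7-p->1 8-p->1
2. fire R0 via {0↦1, 1↦2, 2↦4}  →  V:7 E:4  edges: 5-p->1 6-p->1 7-p->1 8-p->1
3. fire R0 via {0↦1, 1↦2, 2↦5}  →  V:6 E:3  edges: 6-p->1 7-p->1 8-p->1
4. fire R0 via {0↦1, 1↦2, 2↦6}  →  V:5 E:2  edges: 7-p->1 8-p->1
5. fire R0 via {0↦1, 1↦2, 2↦7}  →  V:4 E:1  edges: 8-p->1
6. fire R0 via {0↦1, 1↦2, 2↦8}  →  V:3 E:0  edges: ∅
halt: no rule applies after step 6
NF edges: []

Answer: (no edges)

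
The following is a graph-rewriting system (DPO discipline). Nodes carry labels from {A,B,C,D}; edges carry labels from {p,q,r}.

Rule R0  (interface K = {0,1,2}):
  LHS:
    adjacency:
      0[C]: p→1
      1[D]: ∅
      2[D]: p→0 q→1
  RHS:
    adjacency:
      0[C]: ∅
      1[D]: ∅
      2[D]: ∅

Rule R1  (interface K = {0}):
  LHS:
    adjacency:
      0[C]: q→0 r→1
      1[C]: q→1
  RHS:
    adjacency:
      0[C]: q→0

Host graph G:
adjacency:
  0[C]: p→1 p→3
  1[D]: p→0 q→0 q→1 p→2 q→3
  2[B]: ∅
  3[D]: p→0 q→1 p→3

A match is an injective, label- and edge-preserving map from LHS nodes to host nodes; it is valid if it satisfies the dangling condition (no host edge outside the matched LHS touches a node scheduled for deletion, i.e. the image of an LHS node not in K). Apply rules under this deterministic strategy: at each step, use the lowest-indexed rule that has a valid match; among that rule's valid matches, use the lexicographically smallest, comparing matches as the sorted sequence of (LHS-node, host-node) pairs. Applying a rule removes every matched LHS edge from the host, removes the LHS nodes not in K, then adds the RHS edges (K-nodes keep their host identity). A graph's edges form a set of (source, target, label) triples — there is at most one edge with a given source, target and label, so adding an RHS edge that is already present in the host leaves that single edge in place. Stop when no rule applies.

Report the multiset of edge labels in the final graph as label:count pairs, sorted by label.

[0] host  ⇒  4 nodes, 10 edges  {0-p->1 0-p->3 1-p->0 1-q->0 1-q->1 1-p->2 1-q->3 3-p->0 3-q->1 3-p->3}
[1] R0 @ {0↦0, 1↦1, 2↦3}  ⇒  4 nodes, 7 edges  {0-p->3 1-p->0 1-q->0 1-q->1 1-p->2 1-q->3 3-p->3}
[2] R0 @ {0↦0, 1↦3, 2↦1}  ⇒  4 nodes, 4 edges  {1-q->0 1-q->1 1-p->2 3-p->3}
final graph: no rule applies after step 2
NF edges: [(1, 0, 'q'), (1, 1, 'q'), (1, 2, 'p'), (3, 3, 'p')]

Answer: p:2 q:2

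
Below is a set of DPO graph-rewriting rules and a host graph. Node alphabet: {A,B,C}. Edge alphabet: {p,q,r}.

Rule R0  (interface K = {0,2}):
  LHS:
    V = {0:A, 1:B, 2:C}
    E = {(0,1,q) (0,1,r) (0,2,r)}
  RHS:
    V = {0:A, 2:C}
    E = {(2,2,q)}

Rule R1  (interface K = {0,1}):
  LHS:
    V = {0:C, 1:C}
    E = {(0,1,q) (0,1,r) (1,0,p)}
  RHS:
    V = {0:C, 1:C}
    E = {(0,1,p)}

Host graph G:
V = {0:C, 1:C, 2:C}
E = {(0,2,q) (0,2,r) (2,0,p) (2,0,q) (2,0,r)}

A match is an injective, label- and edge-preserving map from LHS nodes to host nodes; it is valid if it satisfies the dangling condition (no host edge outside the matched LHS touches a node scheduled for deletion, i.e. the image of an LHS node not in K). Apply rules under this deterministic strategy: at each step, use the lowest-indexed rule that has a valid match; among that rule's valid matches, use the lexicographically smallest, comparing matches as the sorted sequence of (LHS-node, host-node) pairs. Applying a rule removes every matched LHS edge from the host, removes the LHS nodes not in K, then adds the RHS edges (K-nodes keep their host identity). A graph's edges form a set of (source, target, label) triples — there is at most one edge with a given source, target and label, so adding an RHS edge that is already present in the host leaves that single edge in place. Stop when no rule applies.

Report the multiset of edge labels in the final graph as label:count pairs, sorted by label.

[0] host  ⇒  3 nodes, 5 edges  {0-q->2 0-r->2 2-p->0 2-q->0 2-r->0}
[1] R1 @ {0↦0, 1↦2}  ⇒  3 nodes, 3 edges  {0-p->2 2-q->0 2-r->0}
[2] R1 @ {0↦2, 1↦0}  ⇒  3 nodes, 1 edges  {2-p->0}
final graph: no rule applies after step 2
NF edges: [(2, 0, 'p')]

Answer: p:1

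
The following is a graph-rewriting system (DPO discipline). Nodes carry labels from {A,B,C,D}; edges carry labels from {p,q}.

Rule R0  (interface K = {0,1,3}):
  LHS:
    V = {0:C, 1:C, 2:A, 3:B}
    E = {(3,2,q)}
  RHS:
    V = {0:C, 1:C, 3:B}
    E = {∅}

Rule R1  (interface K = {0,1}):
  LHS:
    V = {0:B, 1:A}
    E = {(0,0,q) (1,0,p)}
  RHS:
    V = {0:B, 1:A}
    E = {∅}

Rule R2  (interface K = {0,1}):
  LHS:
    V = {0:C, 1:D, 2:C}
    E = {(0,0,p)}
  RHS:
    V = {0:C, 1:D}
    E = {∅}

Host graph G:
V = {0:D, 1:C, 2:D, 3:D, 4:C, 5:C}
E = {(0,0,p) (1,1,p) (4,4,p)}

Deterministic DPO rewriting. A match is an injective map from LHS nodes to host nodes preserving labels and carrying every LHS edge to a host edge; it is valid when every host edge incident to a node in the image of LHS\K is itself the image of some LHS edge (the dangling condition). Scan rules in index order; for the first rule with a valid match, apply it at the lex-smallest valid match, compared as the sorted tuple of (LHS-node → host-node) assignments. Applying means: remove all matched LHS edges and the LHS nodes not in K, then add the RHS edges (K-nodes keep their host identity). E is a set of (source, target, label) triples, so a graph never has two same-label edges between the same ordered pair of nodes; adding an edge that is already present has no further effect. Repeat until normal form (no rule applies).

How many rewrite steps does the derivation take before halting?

initial: |V|=6 |E|=3  E = 0-p->0 1-p->1 4-p->4
step 1: apply R2 at {0↦1, 1↦0, 2↦5}  → |V|=5 |E|=2  E = 0-p->0 4-p->4
step 2: apply R2 at {0↦4, 1↦0, 2↦1}  → |V|=4 |E|=1  E = 0-p->0
halt: no rule applies after step 2

Answer: 2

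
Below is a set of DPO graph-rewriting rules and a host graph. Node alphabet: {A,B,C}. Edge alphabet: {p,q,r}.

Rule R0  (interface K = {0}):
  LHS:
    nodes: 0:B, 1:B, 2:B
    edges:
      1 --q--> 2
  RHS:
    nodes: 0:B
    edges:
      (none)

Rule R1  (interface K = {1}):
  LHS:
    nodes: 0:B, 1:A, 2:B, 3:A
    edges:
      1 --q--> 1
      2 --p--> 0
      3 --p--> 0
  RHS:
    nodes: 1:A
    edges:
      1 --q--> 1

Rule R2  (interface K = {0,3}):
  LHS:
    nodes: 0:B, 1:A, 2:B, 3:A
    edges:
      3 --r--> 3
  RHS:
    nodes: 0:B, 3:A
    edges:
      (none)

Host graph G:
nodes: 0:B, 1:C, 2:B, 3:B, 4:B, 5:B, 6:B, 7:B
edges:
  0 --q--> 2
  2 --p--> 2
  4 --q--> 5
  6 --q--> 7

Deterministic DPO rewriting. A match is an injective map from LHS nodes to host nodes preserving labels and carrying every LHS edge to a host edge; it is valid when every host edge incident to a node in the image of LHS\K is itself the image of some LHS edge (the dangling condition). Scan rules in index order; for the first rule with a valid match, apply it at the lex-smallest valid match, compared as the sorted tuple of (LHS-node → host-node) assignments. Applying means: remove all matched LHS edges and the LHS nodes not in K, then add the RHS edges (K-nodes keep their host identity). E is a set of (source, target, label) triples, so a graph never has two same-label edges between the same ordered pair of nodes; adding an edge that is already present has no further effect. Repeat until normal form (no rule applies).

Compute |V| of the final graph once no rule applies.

Answer: 4

Derivation:
[0] host  ⇒  8 nodes, 4 edges  {0-q->2 2-p->2 4-q->5 6-q->7}
[1] R0 @ {0↦0, 1↦4, 2↦5}  ⇒  6 nodes, 3 edges  {0-q->2 2-p->2 6-q->7}
[2] R0 @ {0↦0, 1↦6, 2↦7}  ⇒  4 nodes, 2 edges  {0-q->2 2-p->2}
normal form: no rule applies after step 2
NF nodes: {0:B, 1:C, 2:B, 3:B}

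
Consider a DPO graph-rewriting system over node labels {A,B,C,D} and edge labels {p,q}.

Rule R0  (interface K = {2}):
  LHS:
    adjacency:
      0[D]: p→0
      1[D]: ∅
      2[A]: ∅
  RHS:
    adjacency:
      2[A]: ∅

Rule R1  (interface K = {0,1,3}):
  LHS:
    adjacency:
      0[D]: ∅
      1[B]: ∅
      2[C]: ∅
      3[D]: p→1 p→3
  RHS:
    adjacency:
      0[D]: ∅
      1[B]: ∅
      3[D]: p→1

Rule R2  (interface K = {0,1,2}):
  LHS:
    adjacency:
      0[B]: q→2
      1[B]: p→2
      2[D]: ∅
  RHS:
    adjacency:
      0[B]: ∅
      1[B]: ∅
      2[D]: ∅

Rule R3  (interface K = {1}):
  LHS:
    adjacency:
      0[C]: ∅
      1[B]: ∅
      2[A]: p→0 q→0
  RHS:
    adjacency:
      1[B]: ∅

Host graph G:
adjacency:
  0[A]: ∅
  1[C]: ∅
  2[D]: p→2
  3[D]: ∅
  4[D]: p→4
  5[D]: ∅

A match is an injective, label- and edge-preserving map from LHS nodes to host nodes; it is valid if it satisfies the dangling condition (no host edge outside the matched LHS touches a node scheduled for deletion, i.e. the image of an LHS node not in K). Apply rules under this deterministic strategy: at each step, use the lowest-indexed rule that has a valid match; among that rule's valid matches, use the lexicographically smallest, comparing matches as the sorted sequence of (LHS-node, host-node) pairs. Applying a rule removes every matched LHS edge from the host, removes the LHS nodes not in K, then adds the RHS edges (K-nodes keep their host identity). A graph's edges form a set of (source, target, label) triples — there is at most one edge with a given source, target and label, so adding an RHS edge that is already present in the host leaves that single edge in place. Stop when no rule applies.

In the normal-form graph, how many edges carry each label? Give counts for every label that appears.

Answer: (no edges)

Steps:
initial: |V|=6 |E|=2  E = 2-p->2 4-p->4
step 1: apply R0 at {0↦2, 1↦3, 2↦0}  → |V|=4 |E|=1  E = 4-p->4
step 2: apply R0 at {0↦4, 1↦5, 2↦0}  → |V|=2 |E|=0  E = ∅
normal form: no rule applies after step 2
NF edges: []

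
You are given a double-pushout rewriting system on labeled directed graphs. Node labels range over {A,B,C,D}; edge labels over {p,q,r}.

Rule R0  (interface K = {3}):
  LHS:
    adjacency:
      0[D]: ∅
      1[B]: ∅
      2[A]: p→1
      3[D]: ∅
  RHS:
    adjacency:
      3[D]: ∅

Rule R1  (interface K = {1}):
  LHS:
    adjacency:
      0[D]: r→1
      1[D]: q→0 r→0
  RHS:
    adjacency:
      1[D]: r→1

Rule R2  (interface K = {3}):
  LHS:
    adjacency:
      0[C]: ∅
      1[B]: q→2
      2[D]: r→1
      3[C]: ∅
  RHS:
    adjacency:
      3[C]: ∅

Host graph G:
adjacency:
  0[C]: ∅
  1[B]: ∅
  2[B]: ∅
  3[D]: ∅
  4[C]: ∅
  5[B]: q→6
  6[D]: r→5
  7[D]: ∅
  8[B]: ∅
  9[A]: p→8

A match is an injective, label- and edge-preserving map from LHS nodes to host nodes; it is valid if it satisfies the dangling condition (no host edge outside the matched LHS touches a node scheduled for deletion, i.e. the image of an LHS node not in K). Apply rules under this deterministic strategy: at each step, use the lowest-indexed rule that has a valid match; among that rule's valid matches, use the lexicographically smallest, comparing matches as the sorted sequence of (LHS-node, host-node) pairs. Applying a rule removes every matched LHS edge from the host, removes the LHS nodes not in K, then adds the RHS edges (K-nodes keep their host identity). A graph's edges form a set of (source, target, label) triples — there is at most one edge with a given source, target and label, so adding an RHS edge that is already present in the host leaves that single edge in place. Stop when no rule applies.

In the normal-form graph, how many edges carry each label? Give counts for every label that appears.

initial: |V|=10 |E|=3  E = 5-q->6 6-r->5 9-p->8
step 1: apply R0 at {0↦3, 1↦8, 2↦9, 3↦6}  → |V|=7 |E|=2  E = 5-q->6 6-r->5
step 2: apply R2 at {0↦0, 1↦5, 2↦6, 3↦4}  → |V|=4 |E|=0  E = ∅
final graph: no rule applies after step 2
NF edges: []

Answer: (no edges)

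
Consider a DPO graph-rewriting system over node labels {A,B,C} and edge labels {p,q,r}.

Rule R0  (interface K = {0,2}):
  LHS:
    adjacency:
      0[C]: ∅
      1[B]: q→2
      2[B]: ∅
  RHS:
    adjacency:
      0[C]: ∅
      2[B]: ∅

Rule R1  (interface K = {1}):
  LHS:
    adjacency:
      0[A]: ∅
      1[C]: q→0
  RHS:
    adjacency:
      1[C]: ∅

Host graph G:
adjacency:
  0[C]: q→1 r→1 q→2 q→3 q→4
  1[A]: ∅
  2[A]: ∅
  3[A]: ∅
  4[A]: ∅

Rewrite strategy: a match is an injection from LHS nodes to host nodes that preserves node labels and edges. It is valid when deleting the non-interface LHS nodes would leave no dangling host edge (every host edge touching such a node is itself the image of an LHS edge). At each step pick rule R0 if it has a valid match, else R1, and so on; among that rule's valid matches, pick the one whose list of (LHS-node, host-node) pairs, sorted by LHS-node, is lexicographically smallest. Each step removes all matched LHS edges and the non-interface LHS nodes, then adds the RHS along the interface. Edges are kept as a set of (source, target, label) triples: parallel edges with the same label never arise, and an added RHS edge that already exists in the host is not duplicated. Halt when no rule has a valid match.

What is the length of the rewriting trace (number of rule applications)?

[0] host  ⇒  5 nodes, 5 edges  {0-q->1 0-r->1 0-q->2 0-q->3 0-q->4}
[1] R1 @ {0↦2, 1↦0}  ⇒  4 nodes, 4 edges  {0-q->1 0-r->1 0-q->3 0-q->4}
[2] R1 @ {0↦3, 1↦0}  ⇒  3 nodes, 3 edges  {0-q->1 0-r->1 0-q->4}
[3] R1 @ {0↦4, 1↦0}  ⇒  2 nodes, 2 edges  {0-q->1 0-r->1}
halt: no rule applies after step 3

Answer: 3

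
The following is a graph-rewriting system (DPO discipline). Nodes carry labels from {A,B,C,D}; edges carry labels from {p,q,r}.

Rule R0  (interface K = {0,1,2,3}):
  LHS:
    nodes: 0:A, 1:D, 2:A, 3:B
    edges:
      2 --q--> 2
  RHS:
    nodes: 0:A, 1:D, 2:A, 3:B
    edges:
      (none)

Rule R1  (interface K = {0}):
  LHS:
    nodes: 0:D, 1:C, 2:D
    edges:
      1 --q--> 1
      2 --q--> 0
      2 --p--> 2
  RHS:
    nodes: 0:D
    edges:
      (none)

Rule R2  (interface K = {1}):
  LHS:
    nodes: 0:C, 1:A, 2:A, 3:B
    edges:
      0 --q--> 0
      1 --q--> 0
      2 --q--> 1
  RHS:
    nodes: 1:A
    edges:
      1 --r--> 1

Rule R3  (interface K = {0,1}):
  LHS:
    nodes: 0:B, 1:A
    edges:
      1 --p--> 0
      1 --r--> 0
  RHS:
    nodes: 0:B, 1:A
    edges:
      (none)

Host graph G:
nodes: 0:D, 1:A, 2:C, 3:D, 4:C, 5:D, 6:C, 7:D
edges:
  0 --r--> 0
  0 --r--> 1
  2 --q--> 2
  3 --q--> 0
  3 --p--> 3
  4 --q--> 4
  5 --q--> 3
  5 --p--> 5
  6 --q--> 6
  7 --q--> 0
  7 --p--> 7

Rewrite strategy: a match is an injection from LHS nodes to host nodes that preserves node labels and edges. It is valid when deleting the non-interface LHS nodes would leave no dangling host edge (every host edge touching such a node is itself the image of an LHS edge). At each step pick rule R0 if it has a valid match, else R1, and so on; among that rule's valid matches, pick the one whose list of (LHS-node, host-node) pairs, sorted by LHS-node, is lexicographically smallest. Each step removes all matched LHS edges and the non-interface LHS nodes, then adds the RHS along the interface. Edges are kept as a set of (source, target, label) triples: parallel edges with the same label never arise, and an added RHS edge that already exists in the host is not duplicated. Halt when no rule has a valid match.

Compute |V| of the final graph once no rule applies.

start.  V:8 E:11  edges: 0-r->0 0-r->1 2-q->2 3-q->0 3-p->3 4-q->4 5-q->3 5-p->5 6-q->6 7-q->0 7-p->7
1. fire R1 via {0↦0, 1↦2, 2↦7}  →  V:6 E:8  edges: 0-r->0 0-r->1 3-q->0 3-p->3 4-q->4 5-q->3 5-p->5 6-q->6
2. fire R1 via {0↦3, 1↦4, 2↦5}  →  V:4 E:5  edges: 0-r->0 0-r->1 3-q->0 3-p->3 6-q->6
3. fire R1 via {0↦0, 1↦6, 2↦3}  →  V:2 E:2  edges: 0-r->0 0-r->1
final graph: no rule applies after step 3
NF nodes: {0:D, 1:A}

Answer: 2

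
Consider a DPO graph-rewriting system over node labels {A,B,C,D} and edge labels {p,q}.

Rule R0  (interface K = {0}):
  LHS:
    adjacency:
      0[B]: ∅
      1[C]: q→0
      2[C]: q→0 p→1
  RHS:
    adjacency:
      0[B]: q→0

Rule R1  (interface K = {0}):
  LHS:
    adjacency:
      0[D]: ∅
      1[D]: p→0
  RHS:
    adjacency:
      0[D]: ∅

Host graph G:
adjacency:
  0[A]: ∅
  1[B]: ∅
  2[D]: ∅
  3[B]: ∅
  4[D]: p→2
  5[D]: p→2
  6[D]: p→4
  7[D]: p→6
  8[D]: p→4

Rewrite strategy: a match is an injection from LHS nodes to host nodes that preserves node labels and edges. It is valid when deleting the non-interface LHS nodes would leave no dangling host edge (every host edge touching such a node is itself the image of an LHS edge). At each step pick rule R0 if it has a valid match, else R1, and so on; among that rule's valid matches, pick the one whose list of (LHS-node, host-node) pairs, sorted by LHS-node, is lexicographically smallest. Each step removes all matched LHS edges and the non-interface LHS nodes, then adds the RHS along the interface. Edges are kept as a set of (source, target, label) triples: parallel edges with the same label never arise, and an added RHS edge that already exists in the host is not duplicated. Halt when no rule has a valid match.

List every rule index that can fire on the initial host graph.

R0: no valid match — LHS pattern not found
R1: 3 valid matches — {0↦2, 1↦5}, {0↦4, 1↦8}, {0↦6, 1↦7}

Answer: [R1]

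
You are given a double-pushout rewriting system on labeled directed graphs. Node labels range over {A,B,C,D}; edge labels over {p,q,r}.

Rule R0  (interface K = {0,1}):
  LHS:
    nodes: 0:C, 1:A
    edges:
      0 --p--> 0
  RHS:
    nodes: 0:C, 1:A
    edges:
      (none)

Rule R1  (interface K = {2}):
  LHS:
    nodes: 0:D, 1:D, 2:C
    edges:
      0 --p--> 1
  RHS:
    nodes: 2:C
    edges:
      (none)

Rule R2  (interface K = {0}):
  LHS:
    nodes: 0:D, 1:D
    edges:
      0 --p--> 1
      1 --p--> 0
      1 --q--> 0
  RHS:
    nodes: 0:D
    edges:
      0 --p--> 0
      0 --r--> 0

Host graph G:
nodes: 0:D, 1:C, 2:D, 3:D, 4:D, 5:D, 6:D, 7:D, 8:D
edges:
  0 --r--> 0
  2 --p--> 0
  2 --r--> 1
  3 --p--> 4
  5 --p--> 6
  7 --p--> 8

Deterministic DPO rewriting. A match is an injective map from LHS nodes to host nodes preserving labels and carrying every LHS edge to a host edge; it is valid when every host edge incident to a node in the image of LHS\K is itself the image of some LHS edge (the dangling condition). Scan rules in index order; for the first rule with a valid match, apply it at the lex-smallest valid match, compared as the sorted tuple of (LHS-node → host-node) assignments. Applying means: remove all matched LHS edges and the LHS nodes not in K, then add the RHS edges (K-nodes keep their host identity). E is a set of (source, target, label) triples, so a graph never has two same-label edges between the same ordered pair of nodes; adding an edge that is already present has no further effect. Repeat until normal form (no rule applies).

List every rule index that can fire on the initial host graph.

Answer: [R1]

Rewrite trace:
R0: no valid match — LHS pattern not found
R1: 3 valid matches — {0↦3, 1↦4, 2↦1}, {0↦5, 1↦6, 2↦1}, {0↦7, 1↦8, 2↦1}
R2: no valid match — LHS pattern not found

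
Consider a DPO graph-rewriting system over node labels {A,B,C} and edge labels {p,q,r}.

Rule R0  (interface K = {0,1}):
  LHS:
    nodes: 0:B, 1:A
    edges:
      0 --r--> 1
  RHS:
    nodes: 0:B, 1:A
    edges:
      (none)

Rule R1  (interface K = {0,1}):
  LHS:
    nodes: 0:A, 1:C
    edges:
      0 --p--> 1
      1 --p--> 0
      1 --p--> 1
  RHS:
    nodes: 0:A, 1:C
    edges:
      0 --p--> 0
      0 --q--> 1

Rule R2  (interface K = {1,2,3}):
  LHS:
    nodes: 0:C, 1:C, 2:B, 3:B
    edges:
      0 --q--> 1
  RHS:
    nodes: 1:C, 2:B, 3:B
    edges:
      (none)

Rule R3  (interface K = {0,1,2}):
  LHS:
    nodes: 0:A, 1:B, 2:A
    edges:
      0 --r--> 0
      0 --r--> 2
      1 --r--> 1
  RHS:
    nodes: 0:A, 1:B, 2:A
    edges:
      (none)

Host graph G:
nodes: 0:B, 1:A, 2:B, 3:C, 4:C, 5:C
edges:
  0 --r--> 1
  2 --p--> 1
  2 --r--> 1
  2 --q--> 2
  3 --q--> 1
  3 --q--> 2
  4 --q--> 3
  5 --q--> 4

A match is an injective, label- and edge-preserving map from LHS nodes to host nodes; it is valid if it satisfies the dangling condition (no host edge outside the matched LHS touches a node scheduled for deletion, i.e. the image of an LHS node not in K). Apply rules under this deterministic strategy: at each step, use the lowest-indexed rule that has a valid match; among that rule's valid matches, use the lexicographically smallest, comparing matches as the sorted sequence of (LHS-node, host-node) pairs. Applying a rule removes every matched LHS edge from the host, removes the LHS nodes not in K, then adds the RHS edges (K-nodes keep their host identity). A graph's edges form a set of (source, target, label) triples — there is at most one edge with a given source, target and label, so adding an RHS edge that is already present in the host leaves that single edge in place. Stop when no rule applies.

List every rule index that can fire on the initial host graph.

Answer: [R0,R2]

Derivation:
R0: 2 valid matches — {0↦0, 1↦1}, {0↦2, 1↦1}
R1: no valid match — LHS pattern not found
R2: 2 valid matches — {0↦5, 1↦4, 2↦0, 3↦2}, {0↦5, 1↦4, 2↦2, 3↦0}
R3: no valid match — LHS pattern not found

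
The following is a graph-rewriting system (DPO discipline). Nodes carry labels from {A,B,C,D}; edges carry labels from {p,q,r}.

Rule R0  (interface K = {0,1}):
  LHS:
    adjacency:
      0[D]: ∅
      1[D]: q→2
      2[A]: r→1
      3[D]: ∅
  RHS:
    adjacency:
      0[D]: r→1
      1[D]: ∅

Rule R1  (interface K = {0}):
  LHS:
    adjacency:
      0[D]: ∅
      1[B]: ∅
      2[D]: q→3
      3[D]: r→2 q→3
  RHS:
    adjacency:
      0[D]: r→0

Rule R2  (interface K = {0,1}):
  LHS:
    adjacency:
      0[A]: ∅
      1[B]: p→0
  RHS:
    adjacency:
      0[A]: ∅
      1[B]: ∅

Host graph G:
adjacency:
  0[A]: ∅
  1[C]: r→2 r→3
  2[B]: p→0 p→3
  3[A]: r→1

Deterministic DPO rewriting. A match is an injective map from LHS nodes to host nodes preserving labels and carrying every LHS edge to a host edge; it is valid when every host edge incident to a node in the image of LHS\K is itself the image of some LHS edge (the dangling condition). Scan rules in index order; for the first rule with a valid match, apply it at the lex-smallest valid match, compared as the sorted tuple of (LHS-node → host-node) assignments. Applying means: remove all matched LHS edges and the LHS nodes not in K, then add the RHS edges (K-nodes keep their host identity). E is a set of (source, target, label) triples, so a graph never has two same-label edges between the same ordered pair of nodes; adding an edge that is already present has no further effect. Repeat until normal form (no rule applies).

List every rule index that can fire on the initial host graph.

R0: no valid match — LHS pattern not found
R1: no valid match — LHS pattern not found
R2: 2 valid matches — {0↦0, 1↦2}, {0↦3, 1↦2}

Answer: [R2]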